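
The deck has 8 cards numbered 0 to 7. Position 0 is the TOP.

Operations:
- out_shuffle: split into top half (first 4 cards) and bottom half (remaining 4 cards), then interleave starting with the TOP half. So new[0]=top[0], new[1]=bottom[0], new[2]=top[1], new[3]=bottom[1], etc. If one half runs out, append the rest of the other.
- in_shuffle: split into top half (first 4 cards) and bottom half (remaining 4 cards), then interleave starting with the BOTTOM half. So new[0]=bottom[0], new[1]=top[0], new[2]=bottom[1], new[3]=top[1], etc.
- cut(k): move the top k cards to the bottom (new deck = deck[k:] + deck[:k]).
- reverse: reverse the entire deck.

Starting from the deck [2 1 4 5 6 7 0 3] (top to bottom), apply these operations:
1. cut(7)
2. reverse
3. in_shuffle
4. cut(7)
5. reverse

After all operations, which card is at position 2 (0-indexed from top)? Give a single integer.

After op 1 (cut(7)): [3 2 1 4 5 6 7 0]
After op 2 (reverse): [0 7 6 5 4 1 2 3]
After op 3 (in_shuffle): [4 0 1 7 2 6 3 5]
After op 4 (cut(7)): [5 4 0 1 7 2 6 3]
After op 5 (reverse): [3 6 2 7 1 0 4 5]
Position 2: card 2.

Answer: 2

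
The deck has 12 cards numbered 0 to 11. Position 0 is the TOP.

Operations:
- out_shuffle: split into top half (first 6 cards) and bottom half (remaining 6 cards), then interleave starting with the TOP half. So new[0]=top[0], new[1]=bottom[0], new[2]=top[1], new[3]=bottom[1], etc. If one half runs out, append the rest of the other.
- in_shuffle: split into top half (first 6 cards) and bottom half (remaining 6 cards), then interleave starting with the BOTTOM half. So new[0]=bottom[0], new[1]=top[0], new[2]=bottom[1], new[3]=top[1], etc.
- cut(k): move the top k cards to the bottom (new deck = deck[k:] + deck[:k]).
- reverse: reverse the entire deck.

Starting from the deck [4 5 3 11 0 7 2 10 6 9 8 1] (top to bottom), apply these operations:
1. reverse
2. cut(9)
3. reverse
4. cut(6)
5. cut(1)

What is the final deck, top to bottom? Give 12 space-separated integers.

After op 1 (reverse): [1 8 9 6 10 2 7 0 11 3 5 4]
After op 2 (cut(9)): [3 5 4 1 8 9 6 10 2 7 0 11]
After op 3 (reverse): [11 0 7 2 10 6 9 8 1 4 5 3]
After op 4 (cut(6)): [9 8 1 4 5 3 11 0 7 2 10 6]
After op 5 (cut(1)): [8 1 4 5 3 11 0 7 2 10 6 9]

Answer: 8 1 4 5 3 11 0 7 2 10 6 9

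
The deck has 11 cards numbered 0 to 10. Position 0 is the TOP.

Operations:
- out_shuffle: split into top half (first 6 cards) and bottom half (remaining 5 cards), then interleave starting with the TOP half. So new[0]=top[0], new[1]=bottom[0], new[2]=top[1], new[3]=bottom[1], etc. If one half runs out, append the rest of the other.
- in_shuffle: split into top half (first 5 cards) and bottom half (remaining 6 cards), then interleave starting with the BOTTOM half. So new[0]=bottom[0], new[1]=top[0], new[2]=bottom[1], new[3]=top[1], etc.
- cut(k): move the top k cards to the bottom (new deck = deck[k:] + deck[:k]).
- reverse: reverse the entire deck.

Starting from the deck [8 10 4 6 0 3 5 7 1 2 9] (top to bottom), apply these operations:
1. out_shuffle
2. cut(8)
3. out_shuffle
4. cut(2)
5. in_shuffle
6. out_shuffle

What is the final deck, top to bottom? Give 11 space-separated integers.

After op 1 (out_shuffle): [8 5 10 7 4 1 6 2 0 9 3]
After op 2 (cut(8)): [0 9 3 8 5 10 7 4 1 6 2]
After op 3 (out_shuffle): [0 7 9 4 3 1 8 6 5 2 10]
After op 4 (cut(2)): [9 4 3 1 8 6 5 2 10 0 7]
After op 5 (in_shuffle): [6 9 5 4 2 3 10 1 0 8 7]
After op 6 (out_shuffle): [6 10 9 1 5 0 4 8 2 7 3]

Answer: 6 10 9 1 5 0 4 8 2 7 3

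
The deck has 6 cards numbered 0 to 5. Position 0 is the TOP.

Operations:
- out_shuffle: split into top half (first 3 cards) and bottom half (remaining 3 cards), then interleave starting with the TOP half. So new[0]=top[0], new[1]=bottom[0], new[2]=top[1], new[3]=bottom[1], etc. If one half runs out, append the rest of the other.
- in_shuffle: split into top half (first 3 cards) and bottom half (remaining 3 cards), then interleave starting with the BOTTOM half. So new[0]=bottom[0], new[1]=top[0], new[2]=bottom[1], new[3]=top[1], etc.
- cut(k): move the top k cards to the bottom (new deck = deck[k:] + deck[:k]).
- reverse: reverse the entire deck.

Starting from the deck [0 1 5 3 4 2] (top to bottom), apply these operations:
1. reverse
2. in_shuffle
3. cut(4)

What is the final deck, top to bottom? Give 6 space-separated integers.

After op 1 (reverse): [2 4 3 5 1 0]
After op 2 (in_shuffle): [5 2 1 4 0 3]
After op 3 (cut(4)): [0 3 5 2 1 4]

Answer: 0 3 5 2 1 4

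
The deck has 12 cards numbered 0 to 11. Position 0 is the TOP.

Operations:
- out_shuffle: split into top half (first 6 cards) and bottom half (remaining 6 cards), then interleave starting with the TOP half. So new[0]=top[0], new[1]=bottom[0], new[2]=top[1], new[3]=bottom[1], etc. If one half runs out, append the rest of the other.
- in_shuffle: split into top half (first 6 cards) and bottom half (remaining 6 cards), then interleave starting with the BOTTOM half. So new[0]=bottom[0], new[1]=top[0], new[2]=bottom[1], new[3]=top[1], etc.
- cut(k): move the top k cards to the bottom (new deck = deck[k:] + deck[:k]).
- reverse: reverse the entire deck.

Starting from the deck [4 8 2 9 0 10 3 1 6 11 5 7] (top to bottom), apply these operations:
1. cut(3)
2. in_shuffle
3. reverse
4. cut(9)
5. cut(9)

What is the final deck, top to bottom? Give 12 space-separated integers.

After op 1 (cut(3)): [9 0 10 3 1 6 11 5 7 4 8 2]
After op 2 (in_shuffle): [11 9 5 0 7 10 4 3 8 1 2 6]
After op 3 (reverse): [6 2 1 8 3 4 10 7 0 5 9 11]
After op 4 (cut(9)): [5 9 11 6 2 1 8 3 4 10 7 0]
After op 5 (cut(9)): [10 7 0 5 9 11 6 2 1 8 3 4]

Answer: 10 7 0 5 9 11 6 2 1 8 3 4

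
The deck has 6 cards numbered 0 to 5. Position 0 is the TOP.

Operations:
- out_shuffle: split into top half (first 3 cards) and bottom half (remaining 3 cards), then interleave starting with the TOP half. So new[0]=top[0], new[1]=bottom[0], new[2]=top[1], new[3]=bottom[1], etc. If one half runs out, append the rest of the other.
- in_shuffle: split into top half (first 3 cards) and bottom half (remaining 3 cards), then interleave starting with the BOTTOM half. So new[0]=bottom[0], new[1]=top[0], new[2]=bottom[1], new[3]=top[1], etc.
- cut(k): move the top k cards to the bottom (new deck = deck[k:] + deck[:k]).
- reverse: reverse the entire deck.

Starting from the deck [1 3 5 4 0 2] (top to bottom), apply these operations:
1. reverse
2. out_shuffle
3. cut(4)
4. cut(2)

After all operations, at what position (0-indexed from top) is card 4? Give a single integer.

After op 1 (reverse): [2 0 4 5 3 1]
After op 2 (out_shuffle): [2 5 0 3 4 1]
After op 3 (cut(4)): [4 1 2 5 0 3]
After op 4 (cut(2)): [2 5 0 3 4 1]
Card 4 is at position 4.

Answer: 4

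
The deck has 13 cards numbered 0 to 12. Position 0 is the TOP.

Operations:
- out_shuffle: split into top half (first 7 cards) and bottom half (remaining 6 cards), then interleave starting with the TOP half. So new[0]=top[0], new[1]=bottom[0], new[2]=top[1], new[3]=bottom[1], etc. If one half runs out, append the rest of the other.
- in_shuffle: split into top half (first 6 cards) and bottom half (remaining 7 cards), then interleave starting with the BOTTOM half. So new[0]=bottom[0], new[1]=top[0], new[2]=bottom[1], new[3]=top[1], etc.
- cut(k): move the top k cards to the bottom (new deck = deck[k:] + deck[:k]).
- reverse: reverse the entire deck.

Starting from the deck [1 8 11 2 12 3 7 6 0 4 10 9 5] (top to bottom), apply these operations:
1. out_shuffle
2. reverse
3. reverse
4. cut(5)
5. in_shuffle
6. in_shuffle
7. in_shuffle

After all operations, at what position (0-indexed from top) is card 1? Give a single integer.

After op 1 (out_shuffle): [1 6 8 0 11 4 2 10 12 9 3 5 7]
After op 2 (reverse): [7 5 3 9 12 10 2 4 11 0 8 6 1]
After op 3 (reverse): [1 6 8 0 11 4 2 10 12 9 3 5 7]
After op 4 (cut(5)): [4 2 10 12 9 3 5 7 1 6 8 0 11]
After op 5 (in_shuffle): [5 4 7 2 1 10 6 12 8 9 0 3 11]
After op 6 (in_shuffle): [6 5 12 4 8 7 9 2 0 1 3 10 11]
After op 7 (in_shuffle): [9 6 2 5 0 12 1 4 3 8 10 7 11]
Card 1 is at position 6.

Answer: 6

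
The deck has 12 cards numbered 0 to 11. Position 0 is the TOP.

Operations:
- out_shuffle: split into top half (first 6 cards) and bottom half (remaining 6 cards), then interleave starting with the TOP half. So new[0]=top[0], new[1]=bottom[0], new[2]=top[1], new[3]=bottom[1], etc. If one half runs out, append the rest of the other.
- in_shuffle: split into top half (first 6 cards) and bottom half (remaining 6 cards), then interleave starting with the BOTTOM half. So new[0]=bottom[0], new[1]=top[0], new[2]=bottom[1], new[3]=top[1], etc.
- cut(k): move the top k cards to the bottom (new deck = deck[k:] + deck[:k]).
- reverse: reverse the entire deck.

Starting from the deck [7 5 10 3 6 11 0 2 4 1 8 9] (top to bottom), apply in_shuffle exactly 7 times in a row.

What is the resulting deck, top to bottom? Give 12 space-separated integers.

After op 1 (in_shuffle): [0 7 2 5 4 10 1 3 8 6 9 11]
After op 2 (in_shuffle): [1 0 3 7 8 2 6 5 9 4 11 10]
After op 3 (in_shuffle): [6 1 5 0 9 3 4 7 11 8 10 2]
After op 4 (in_shuffle): [4 6 7 1 11 5 8 0 10 9 2 3]
After op 5 (in_shuffle): [8 4 0 6 10 7 9 1 2 11 3 5]
After op 6 (in_shuffle): [9 8 1 4 2 0 11 6 3 10 5 7]
After op 7 (in_shuffle): [11 9 6 8 3 1 10 4 5 2 7 0]

Answer: 11 9 6 8 3 1 10 4 5 2 7 0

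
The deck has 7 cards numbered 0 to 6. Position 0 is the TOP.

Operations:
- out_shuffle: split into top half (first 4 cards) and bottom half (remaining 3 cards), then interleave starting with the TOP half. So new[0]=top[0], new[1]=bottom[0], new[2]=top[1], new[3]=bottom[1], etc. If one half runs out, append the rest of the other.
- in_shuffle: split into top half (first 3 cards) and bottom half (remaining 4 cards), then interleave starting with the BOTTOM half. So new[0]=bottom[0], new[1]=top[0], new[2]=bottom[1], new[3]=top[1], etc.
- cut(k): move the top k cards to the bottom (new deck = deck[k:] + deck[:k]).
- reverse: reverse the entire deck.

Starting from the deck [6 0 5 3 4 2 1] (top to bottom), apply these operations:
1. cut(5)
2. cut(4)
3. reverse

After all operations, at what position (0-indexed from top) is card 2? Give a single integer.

After op 1 (cut(5)): [2 1 6 0 5 3 4]
After op 2 (cut(4)): [5 3 4 2 1 6 0]
After op 3 (reverse): [0 6 1 2 4 3 5]
Card 2 is at position 3.

Answer: 3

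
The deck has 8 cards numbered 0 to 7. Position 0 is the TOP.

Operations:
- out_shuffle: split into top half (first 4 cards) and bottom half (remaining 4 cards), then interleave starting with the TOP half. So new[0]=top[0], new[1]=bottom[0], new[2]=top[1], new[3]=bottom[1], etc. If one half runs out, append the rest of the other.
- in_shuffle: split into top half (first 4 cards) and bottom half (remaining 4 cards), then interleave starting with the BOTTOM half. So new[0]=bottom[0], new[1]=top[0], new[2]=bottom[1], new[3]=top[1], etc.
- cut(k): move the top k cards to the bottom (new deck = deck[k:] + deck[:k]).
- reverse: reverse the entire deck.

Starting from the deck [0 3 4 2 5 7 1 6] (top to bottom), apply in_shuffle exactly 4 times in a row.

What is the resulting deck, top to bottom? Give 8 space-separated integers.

After op 1 (in_shuffle): [5 0 7 3 1 4 6 2]
After op 2 (in_shuffle): [1 5 4 0 6 7 2 3]
After op 3 (in_shuffle): [6 1 7 5 2 4 3 0]
After op 4 (in_shuffle): [2 6 4 1 3 7 0 5]

Answer: 2 6 4 1 3 7 0 5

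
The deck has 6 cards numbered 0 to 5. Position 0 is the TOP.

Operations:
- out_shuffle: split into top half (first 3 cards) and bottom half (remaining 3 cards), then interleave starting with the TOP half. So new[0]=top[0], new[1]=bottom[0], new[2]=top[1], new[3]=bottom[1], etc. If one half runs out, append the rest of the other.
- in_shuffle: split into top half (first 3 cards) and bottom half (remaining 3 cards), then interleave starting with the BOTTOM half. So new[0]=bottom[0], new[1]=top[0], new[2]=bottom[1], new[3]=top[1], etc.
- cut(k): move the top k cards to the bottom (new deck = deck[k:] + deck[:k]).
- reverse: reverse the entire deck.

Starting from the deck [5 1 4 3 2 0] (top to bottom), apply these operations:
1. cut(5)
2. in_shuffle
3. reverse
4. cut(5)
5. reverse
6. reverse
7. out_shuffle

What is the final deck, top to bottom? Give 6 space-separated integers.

Answer: 4 5 1 3 2 0

Derivation:
After op 1 (cut(5)): [0 5 1 4 3 2]
After op 2 (in_shuffle): [4 0 3 5 2 1]
After op 3 (reverse): [1 2 5 3 0 4]
After op 4 (cut(5)): [4 1 2 5 3 0]
After op 5 (reverse): [0 3 5 2 1 4]
After op 6 (reverse): [4 1 2 5 3 0]
After op 7 (out_shuffle): [4 5 1 3 2 0]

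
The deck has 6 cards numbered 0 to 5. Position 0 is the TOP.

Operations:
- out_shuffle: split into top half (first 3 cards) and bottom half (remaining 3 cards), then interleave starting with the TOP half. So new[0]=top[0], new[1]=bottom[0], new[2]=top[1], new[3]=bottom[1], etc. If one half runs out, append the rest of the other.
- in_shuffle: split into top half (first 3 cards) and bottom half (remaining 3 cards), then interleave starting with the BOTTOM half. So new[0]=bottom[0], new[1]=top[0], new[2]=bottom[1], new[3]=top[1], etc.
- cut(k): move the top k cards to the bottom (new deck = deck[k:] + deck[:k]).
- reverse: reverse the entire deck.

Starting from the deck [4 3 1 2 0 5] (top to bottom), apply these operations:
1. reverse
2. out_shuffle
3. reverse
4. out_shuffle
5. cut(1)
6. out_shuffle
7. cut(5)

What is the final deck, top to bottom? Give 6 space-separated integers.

After op 1 (reverse): [5 0 2 1 3 4]
After op 2 (out_shuffle): [5 1 0 3 2 4]
After op 3 (reverse): [4 2 3 0 1 5]
After op 4 (out_shuffle): [4 0 2 1 3 5]
After op 5 (cut(1)): [0 2 1 3 5 4]
After op 6 (out_shuffle): [0 3 2 5 1 4]
After op 7 (cut(5)): [4 0 3 2 5 1]

Answer: 4 0 3 2 5 1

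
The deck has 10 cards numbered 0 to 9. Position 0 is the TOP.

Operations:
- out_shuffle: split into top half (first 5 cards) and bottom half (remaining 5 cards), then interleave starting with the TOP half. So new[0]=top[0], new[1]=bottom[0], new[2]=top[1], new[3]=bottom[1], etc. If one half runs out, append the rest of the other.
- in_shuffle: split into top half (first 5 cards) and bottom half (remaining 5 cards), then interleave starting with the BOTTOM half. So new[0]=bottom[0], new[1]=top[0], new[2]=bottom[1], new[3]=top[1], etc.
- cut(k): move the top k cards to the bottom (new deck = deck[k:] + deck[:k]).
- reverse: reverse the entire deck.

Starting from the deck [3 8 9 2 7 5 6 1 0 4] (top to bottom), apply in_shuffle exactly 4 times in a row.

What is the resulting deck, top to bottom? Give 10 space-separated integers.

Answer: 0 6 7 9 3 4 1 5 2 8

Derivation:
After op 1 (in_shuffle): [5 3 6 8 1 9 0 2 4 7]
After op 2 (in_shuffle): [9 5 0 3 2 6 4 8 7 1]
After op 3 (in_shuffle): [6 9 4 5 8 0 7 3 1 2]
After op 4 (in_shuffle): [0 6 7 9 3 4 1 5 2 8]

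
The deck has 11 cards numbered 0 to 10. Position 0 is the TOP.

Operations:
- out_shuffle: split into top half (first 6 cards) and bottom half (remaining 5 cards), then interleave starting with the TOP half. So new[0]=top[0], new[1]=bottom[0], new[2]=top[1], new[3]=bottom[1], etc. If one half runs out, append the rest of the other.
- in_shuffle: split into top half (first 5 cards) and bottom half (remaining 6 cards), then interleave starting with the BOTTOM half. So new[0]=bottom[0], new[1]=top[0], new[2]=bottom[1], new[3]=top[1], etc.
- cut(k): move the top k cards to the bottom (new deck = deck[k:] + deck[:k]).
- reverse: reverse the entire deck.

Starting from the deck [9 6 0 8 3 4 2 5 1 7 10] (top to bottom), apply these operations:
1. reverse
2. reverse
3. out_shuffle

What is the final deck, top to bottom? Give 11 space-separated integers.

After op 1 (reverse): [10 7 1 5 2 4 3 8 0 6 9]
After op 2 (reverse): [9 6 0 8 3 4 2 5 1 7 10]
After op 3 (out_shuffle): [9 2 6 5 0 1 8 7 3 10 4]

Answer: 9 2 6 5 0 1 8 7 3 10 4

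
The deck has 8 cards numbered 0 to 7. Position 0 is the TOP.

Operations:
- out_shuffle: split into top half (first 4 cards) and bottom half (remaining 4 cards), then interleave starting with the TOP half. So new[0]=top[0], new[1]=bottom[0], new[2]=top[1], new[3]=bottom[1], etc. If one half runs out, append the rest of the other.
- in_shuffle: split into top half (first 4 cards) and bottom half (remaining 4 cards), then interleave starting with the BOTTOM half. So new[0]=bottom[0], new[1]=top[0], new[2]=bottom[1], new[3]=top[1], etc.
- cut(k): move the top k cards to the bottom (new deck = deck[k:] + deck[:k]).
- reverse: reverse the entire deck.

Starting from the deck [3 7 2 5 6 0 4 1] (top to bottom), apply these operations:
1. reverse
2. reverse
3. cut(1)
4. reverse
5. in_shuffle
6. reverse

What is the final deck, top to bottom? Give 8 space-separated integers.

Answer: 0 7 4 2 1 5 3 6

Derivation:
After op 1 (reverse): [1 4 0 6 5 2 7 3]
After op 2 (reverse): [3 7 2 5 6 0 4 1]
After op 3 (cut(1)): [7 2 5 6 0 4 1 3]
After op 4 (reverse): [3 1 4 0 6 5 2 7]
After op 5 (in_shuffle): [6 3 5 1 2 4 7 0]
After op 6 (reverse): [0 7 4 2 1 5 3 6]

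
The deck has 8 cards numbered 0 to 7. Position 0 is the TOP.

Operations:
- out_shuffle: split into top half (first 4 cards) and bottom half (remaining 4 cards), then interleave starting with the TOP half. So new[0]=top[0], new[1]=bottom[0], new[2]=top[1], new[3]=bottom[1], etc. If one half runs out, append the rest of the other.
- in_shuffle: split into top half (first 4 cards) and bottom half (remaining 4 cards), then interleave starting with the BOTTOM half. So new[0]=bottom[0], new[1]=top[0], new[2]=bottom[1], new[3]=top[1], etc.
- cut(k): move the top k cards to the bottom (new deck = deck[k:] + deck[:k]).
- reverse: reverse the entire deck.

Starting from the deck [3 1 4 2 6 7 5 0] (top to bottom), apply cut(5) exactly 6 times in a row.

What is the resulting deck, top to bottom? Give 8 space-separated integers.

Answer: 5 0 3 1 4 2 6 7

Derivation:
After op 1 (cut(5)): [7 5 0 3 1 4 2 6]
After op 2 (cut(5)): [4 2 6 7 5 0 3 1]
After op 3 (cut(5)): [0 3 1 4 2 6 7 5]
After op 4 (cut(5)): [6 7 5 0 3 1 4 2]
After op 5 (cut(5)): [1 4 2 6 7 5 0 3]
After op 6 (cut(5)): [5 0 3 1 4 2 6 7]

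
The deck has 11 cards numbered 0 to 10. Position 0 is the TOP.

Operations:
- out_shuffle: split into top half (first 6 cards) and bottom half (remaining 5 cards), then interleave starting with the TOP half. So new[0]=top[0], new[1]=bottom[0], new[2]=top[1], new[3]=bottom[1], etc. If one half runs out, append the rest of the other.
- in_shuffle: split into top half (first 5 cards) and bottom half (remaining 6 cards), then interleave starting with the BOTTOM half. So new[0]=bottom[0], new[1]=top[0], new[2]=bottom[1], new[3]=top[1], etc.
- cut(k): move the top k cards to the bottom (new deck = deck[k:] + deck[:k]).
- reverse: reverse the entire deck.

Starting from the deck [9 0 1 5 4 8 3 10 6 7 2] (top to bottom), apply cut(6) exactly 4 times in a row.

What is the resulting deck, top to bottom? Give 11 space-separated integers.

After op 1 (cut(6)): [3 10 6 7 2 9 0 1 5 4 8]
After op 2 (cut(6)): [0 1 5 4 8 3 10 6 7 2 9]
After op 3 (cut(6)): [10 6 7 2 9 0 1 5 4 8 3]
After op 4 (cut(6)): [1 5 4 8 3 10 6 7 2 9 0]

Answer: 1 5 4 8 3 10 6 7 2 9 0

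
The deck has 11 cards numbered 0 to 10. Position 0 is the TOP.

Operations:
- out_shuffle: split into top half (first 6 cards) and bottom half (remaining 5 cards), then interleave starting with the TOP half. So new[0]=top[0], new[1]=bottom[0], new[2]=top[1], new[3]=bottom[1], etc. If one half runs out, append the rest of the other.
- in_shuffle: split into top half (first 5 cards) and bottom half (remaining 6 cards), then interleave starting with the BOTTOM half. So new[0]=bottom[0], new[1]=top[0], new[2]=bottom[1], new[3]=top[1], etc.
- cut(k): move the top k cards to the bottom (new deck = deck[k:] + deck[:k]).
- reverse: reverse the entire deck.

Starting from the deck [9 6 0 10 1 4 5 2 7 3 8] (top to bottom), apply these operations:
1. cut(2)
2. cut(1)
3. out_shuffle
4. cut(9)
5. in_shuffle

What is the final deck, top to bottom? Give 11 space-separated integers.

Answer: 8 0 4 7 9 10 5 3 6 1 2

Derivation:
After op 1 (cut(2)): [0 10 1 4 5 2 7 3 8 9 6]
After op 2 (cut(1)): [10 1 4 5 2 7 3 8 9 6 0]
After op 3 (out_shuffle): [10 3 1 8 4 9 5 6 2 0 7]
After op 4 (cut(9)): [0 7 10 3 1 8 4 9 5 6 2]
After op 5 (in_shuffle): [8 0 4 7 9 10 5 3 6 1 2]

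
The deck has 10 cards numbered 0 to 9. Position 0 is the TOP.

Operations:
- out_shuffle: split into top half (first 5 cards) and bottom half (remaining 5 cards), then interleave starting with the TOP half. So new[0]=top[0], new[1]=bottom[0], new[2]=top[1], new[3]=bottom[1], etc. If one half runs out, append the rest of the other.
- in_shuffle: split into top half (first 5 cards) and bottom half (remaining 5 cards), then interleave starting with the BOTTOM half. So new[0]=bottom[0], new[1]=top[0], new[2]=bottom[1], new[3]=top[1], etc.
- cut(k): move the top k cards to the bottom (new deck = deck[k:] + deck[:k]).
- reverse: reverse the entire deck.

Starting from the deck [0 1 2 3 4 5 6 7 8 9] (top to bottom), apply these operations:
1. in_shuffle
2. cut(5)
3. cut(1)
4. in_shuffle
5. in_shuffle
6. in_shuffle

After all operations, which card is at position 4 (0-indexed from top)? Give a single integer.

Answer: 3

Derivation:
After op 1 (in_shuffle): [5 0 6 1 7 2 8 3 9 4]
After op 2 (cut(5)): [2 8 3 9 4 5 0 6 1 7]
After op 3 (cut(1)): [8 3 9 4 5 0 6 1 7 2]
After op 4 (in_shuffle): [0 8 6 3 1 9 7 4 2 5]
After op 5 (in_shuffle): [9 0 7 8 4 6 2 3 5 1]
After op 6 (in_shuffle): [6 9 2 0 3 7 5 8 1 4]
Position 4: card 3.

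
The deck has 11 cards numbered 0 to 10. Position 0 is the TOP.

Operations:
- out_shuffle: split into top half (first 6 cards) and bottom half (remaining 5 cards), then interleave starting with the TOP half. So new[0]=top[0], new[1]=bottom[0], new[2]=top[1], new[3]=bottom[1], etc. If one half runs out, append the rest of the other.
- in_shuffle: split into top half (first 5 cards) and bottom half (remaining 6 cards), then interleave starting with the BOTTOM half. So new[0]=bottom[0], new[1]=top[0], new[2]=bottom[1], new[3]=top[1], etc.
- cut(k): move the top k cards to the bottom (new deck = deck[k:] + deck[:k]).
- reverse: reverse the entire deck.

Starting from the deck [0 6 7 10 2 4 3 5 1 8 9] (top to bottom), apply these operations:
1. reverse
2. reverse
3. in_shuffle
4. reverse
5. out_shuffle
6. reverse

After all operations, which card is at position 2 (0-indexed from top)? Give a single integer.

Answer: 1

Derivation:
After op 1 (reverse): [9 8 1 5 3 4 2 10 7 6 0]
After op 2 (reverse): [0 6 7 10 2 4 3 5 1 8 9]
After op 3 (in_shuffle): [4 0 3 6 5 7 1 10 8 2 9]
After op 4 (reverse): [9 2 8 10 1 7 5 6 3 0 4]
After op 5 (out_shuffle): [9 5 2 6 8 3 10 0 1 4 7]
After op 6 (reverse): [7 4 1 0 10 3 8 6 2 5 9]
Position 2: card 1.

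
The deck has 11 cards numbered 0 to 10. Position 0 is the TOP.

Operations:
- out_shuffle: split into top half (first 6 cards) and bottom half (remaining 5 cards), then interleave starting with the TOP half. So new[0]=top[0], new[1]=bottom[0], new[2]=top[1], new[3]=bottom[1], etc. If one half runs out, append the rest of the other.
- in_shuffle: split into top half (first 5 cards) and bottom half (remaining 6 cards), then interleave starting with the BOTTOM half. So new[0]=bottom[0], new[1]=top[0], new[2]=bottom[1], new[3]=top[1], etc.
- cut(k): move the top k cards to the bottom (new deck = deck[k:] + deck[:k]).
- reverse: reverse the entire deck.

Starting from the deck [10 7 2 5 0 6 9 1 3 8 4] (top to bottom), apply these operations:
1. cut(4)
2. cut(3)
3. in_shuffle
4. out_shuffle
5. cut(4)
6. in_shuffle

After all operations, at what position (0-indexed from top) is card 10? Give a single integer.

After op 1 (cut(4)): [0 6 9 1 3 8 4 10 7 2 5]
After op 2 (cut(3)): [1 3 8 4 10 7 2 5 0 6 9]
After op 3 (in_shuffle): [7 1 2 3 5 8 0 4 6 10 9]
After op 4 (out_shuffle): [7 0 1 4 2 6 3 10 5 9 8]
After op 5 (cut(4)): [2 6 3 10 5 9 8 7 0 1 4]
After op 6 (in_shuffle): [9 2 8 6 7 3 0 10 1 5 4]
Card 10 is at position 7.

Answer: 7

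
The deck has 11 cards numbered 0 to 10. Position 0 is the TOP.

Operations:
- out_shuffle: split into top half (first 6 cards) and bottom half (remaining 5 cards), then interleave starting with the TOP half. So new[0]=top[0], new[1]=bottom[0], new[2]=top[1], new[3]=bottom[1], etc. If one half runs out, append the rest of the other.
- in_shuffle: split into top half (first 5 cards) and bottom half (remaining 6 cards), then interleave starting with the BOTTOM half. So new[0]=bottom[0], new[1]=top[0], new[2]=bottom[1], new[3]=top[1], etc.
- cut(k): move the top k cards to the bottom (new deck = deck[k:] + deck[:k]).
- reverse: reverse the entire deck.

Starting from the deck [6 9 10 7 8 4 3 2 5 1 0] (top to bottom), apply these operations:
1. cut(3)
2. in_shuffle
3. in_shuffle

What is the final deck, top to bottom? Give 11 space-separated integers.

After op 1 (cut(3)): [7 8 4 3 2 5 1 0 6 9 10]
After op 2 (in_shuffle): [5 7 1 8 0 4 6 3 9 2 10]
After op 3 (in_shuffle): [4 5 6 7 3 1 9 8 2 0 10]

Answer: 4 5 6 7 3 1 9 8 2 0 10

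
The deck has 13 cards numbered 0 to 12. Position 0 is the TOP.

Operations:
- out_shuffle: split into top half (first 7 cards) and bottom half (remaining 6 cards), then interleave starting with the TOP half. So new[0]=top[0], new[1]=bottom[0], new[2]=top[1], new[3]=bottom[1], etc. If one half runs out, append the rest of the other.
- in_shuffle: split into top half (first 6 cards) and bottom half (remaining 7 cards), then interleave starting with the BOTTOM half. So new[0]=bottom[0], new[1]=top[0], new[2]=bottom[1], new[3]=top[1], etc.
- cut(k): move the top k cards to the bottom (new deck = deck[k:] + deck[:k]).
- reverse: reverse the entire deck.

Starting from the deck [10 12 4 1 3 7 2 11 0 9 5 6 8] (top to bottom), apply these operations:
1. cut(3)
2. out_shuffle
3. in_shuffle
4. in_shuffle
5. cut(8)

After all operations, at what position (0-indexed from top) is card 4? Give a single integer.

Answer: 0

Derivation:
After op 1 (cut(3)): [1 3 7 2 11 0 9 5 6 8 10 12 4]
After op 2 (out_shuffle): [1 5 3 6 7 8 2 10 11 12 0 4 9]
After op 3 (in_shuffle): [2 1 10 5 11 3 12 6 0 7 4 8 9]
After op 4 (in_shuffle): [12 2 6 1 0 10 7 5 4 11 8 3 9]
After op 5 (cut(8)): [4 11 8 3 9 12 2 6 1 0 10 7 5]
Card 4 is at position 0.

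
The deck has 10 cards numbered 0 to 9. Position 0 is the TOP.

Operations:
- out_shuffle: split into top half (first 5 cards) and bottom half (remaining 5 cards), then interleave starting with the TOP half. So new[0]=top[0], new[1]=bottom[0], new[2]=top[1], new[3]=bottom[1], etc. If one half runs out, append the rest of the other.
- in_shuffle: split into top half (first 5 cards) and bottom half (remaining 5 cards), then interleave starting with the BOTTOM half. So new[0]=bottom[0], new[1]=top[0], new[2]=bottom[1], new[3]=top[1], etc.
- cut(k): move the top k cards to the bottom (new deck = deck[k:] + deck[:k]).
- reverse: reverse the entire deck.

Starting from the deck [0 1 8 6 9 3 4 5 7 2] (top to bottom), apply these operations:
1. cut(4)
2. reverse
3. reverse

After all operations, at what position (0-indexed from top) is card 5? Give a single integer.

Answer: 3

Derivation:
After op 1 (cut(4)): [9 3 4 5 7 2 0 1 8 6]
After op 2 (reverse): [6 8 1 0 2 7 5 4 3 9]
After op 3 (reverse): [9 3 4 5 7 2 0 1 8 6]
Card 5 is at position 3.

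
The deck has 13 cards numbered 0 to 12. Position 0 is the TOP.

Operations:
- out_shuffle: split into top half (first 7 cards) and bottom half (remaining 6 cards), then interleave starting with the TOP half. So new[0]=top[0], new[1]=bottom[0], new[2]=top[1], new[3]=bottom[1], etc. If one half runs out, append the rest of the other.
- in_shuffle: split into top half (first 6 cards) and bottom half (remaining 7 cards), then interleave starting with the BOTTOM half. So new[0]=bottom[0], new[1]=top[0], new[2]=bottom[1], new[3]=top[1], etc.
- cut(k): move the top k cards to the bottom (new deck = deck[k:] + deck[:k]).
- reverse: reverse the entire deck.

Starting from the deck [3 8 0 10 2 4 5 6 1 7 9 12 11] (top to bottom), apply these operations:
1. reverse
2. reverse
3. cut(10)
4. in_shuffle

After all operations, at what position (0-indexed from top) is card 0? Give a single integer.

After op 1 (reverse): [11 12 9 7 1 6 5 4 2 10 0 8 3]
After op 2 (reverse): [3 8 0 10 2 4 5 6 1 7 9 12 11]
After op 3 (cut(10)): [9 12 11 3 8 0 10 2 4 5 6 1 7]
After op 4 (in_shuffle): [10 9 2 12 4 11 5 3 6 8 1 0 7]
Card 0 is at position 11.

Answer: 11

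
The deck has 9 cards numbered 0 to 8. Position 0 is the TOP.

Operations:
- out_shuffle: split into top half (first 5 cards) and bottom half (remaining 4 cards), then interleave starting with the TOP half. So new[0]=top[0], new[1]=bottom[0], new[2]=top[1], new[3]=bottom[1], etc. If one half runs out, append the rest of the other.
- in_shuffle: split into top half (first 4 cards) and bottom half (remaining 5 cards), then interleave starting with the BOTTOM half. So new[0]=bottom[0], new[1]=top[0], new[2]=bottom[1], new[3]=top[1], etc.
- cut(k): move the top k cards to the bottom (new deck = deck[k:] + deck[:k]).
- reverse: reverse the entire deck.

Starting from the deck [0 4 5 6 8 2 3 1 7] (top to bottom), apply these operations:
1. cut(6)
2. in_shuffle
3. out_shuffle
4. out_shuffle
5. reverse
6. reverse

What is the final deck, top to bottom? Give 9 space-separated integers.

Answer: 4 0 7 1 3 2 8 6 5

Derivation:
After op 1 (cut(6)): [3 1 7 0 4 5 6 8 2]
After op 2 (in_shuffle): [4 3 5 1 6 7 8 0 2]
After op 3 (out_shuffle): [4 7 3 8 5 0 1 2 6]
After op 4 (out_shuffle): [4 0 7 1 3 2 8 6 5]
After op 5 (reverse): [5 6 8 2 3 1 7 0 4]
After op 6 (reverse): [4 0 7 1 3 2 8 6 5]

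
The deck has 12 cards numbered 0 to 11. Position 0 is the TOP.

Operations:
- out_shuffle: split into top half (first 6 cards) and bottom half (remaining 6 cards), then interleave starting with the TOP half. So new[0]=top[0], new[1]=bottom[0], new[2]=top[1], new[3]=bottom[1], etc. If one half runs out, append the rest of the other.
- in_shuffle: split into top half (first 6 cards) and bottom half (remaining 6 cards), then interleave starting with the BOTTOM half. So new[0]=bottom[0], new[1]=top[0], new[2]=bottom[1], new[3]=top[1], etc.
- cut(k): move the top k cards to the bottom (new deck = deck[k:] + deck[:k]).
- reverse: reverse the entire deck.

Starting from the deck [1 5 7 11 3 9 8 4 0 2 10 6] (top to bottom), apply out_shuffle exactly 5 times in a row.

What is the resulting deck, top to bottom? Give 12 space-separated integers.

Answer: 1 10 2 0 4 8 9 3 11 7 5 6

Derivation:
After op 1 (out_shuffle): [1 8 5 4 7 0 11 2 3 10 9 6]
After op 2 (out_shuffle): [1 11 8 2 5 3 4 10 7 9 0 6]
After op 3 (out_shuffle): [1 4 11 10 8 7 2 9 5 0 3 6]
After op 4 (out_shuffle): [1 2 4 9 11 5 10 0 8 3 7 6]
After op 5 (out_shuffle): [1 10 2 0 4 8 9 3 11 7 5 6]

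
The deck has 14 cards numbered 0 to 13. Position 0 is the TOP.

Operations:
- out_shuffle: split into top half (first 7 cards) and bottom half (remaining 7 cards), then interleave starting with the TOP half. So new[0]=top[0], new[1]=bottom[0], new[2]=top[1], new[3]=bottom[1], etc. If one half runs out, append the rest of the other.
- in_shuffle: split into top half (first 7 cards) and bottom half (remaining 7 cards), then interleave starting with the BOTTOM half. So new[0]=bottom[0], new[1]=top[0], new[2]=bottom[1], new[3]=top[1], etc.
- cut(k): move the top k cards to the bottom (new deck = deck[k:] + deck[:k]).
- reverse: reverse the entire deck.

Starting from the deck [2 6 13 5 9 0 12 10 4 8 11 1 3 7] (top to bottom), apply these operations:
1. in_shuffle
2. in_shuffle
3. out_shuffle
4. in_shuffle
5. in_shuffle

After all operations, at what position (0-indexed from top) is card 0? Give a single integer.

After op 1 (in_shuffle): [10 2 4 6 8 13 11 5 1 9 3 0 7 12]
After op 2 (in_shuffle): [5 10 1 2 9 4 3 6 0 8 7 13 12 11]
After op 3 (out_shuffle): [5 6 10 0 1 8 2 7 9 13 4 12 3 11]
After op 4 (in_shuffle): [7 5 9 6 13 10 4 0 12 1 3 8 11 2]
After op 5 (in_shuffle): [0 7 12 5 1 9 3 6 8 13 11 10 2 4]
Card 0 is at position 0.

Answer: 0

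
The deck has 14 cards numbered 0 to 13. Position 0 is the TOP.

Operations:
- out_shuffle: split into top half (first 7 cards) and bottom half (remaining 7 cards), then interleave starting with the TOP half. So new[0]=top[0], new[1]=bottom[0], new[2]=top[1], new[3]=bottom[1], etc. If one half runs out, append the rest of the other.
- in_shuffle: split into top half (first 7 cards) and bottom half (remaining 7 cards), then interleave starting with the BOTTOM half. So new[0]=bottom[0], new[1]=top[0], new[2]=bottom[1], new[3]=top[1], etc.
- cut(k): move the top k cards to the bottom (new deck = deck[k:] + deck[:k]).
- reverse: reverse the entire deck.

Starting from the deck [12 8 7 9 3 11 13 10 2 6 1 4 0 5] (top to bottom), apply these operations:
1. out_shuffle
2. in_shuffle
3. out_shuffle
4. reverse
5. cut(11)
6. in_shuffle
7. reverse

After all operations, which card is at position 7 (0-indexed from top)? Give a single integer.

After op 1 (out_shuffle): [12 10 8 2 7 6 9 1 3 4 11 0 13 5]
After op 2 (in_shuffle): [1 12 3 10 4 8 11 2 0 7 13 6 5 9]
After op 3 (out_shuffle): [1 2 12 0 3 7 10 13 4 6 8 5 11 9]
After op 4 (reverse): [9 11 5 8 6 4 13 10 7 3 0 12 2 1]
After op 5 (cut(11)): [12 2 1 9 11 5 8 6 4 13 10 7 3 0]
After op 6 (in_shuffle): [6 12 4 2 13 1 10 9 7 11 3 5 0 8]
After op 7 (reverse): [8 0 5 3 11 7 9 10 1 13 2 4 12 6]
Position 7: card 10.

Answer: 10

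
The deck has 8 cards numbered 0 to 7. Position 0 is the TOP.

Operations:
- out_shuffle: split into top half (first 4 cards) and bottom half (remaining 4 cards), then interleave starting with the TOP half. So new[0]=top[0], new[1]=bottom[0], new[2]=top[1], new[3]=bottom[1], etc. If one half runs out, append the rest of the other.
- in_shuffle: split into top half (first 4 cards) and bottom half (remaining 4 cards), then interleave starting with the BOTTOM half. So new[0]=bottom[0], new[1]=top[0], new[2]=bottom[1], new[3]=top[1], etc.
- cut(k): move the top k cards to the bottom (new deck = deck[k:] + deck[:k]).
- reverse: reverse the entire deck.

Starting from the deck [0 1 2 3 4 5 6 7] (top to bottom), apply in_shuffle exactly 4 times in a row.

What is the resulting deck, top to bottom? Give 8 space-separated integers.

Answer: 3 7 2 6 1 5 0 4

Derivation:
After op 1 (in_shuffle): [4 0 5 1 6 2 7 3]
After op 2 (in_shuffle): [6 4 2 0 7 5 3 1]
After op 3 (in_shuffle): [7 6 5 4 3 2 1 0]
After op 4 (in_shuffle): [3 7 2 6 1 5 0 4]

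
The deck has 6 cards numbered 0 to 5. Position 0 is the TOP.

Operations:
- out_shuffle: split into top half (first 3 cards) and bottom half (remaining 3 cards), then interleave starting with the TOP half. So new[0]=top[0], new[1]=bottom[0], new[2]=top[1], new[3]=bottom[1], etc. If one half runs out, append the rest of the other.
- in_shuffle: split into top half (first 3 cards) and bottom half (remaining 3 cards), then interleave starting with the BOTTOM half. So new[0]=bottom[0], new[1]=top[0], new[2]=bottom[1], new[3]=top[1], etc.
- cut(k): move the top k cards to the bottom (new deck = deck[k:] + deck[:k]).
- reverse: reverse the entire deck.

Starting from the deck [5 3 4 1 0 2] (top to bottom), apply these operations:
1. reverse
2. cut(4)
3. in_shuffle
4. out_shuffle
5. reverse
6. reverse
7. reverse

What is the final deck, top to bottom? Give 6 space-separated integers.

Answer: 2 1 4 3 5 0

Derivation:
After op 1 (reverse): [2 0 1 4 3 5]
After op 2 (cut(4)): [3 5 2 0 1 4]
After op 3 (in_shuffle): [0 3 1 5 4 2]
After op 4 (out_shuffle): [0 5 3 4 1 2]
After op 5 (reverse): [2 1 4 3 5 0]
After op 6 (reverse): [0 5 3 4 1 2]
After op 7 (reverse): [2 1 4 3 5 0]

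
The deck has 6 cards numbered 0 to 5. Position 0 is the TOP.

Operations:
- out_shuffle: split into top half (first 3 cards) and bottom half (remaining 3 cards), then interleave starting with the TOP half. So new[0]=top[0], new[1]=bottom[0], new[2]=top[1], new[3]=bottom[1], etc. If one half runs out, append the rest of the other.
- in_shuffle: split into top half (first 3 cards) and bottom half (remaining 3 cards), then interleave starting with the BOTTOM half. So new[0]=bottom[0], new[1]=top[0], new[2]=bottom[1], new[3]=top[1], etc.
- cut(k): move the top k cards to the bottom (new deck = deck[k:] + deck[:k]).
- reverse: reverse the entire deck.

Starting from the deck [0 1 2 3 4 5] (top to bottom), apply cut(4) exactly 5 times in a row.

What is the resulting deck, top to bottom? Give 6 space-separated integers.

After op 1 (cut(4)): [4 5 0 1 2 3]
After op 2 (cut(4)): [2 3 4 5 0 1]
After op 3 (cut(4)): [0 1 2 3 4 5]
After op 4 (cut(4)): [4 5 0 1 2 3]
After op 5 (cut(4)): [2 3 4 5 0 1]

Answer: 2 3 4 5 0 1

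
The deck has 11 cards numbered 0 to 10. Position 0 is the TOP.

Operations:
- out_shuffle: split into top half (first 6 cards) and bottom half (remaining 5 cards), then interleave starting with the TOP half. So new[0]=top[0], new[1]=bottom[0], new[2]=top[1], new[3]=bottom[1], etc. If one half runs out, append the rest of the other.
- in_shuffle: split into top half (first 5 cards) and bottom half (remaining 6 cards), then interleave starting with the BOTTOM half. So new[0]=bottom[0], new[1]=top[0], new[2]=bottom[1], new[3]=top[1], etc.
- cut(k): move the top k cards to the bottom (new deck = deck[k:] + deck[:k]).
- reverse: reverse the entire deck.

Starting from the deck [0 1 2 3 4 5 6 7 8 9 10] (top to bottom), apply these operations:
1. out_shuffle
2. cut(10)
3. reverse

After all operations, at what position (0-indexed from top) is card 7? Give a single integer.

After op 1 (out_shuffle): [0 6 1 7 2 8 3 9 4 10 5]
After op 2 (cut(10)): [5 0 6 1 7 2 8 3 9 4 10]
After op 3 (reverse): [10 4 9 3 8 2 7 1 6 0 5]
Card 7 is at position 6.

Answer: 6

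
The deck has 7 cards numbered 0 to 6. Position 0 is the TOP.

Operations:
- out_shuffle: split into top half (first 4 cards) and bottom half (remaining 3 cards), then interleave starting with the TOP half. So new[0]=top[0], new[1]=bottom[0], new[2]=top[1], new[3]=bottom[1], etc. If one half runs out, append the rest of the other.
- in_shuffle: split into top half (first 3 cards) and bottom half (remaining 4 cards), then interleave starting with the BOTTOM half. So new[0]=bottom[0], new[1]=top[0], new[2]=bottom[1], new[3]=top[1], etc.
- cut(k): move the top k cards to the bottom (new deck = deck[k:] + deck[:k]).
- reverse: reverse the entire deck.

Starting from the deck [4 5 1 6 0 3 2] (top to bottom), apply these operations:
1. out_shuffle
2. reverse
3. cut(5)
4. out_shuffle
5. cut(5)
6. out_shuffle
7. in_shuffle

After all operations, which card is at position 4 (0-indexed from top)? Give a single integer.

Answer: 6

Derivation:
After op 1 (out_shuffle): [4 0 5 3 1 2 6]
After op 2 (reverse): [6 2 1 3 5 0 4]
After op 3 (cut(5)): [0 4 6 2 1 3 5]
After op 4 (out_shuffle): [0 1 4 3 6 5 2]
After op 5 (cut(5)): [5 2 0 1 4 3 6]
After op 6 (out_shuffle): [5 4 2 3 0 6 1]
After op 7 (in_shuffle): [3 5 0 4 6 2 1]
Position 4: card 6.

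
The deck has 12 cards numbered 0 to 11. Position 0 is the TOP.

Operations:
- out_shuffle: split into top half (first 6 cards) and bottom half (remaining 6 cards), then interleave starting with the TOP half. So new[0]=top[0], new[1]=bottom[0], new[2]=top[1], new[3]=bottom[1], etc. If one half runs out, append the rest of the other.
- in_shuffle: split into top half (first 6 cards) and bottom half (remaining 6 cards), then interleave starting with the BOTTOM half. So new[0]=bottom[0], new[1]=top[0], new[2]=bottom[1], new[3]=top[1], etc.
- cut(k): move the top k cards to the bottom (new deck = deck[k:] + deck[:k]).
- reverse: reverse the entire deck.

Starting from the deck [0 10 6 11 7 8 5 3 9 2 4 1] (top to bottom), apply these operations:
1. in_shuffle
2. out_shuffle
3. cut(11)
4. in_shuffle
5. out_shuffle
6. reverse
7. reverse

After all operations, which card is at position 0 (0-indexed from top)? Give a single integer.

Answer: 4

Derivation:
After op 1 (in_shuffle): [5 0 3 10 9 6 2 11 4 7 1 8]
After op 2 (out_shuffle): [5 2 0 11 3 4 10 7 9 1 6 8]
After op 3 (cut(11)): [8 5 2 0 11 3 4 10 7 9 1 6]
After op 4 (in_shuffle): [4 8 10 5 7 2 9 0 1 11 6 3]
After op 5 (out_shuffle): [4 9 8 0 10 1 5 11 7 6 2 3]
After op 6 (reverse): [3 2 6 7 11 5 1 10 0 8 9 4]
After op 7 (reverse): [4 9 8 0 10 1 5 11 7 6 2 3]
Position 0: card 4.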